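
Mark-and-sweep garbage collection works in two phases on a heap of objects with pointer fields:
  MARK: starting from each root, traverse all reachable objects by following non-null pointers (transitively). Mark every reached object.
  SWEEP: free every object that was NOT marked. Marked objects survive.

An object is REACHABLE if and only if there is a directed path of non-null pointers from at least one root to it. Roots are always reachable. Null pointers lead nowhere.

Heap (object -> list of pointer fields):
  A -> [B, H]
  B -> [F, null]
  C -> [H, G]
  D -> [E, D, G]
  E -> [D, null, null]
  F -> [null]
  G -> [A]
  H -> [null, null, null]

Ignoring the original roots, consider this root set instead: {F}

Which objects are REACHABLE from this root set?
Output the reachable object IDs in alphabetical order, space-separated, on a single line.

Answer: F

Derivation:
Roots: F
Mark F: refs=null, marked=F
Unmarked (collected): A B C D E G H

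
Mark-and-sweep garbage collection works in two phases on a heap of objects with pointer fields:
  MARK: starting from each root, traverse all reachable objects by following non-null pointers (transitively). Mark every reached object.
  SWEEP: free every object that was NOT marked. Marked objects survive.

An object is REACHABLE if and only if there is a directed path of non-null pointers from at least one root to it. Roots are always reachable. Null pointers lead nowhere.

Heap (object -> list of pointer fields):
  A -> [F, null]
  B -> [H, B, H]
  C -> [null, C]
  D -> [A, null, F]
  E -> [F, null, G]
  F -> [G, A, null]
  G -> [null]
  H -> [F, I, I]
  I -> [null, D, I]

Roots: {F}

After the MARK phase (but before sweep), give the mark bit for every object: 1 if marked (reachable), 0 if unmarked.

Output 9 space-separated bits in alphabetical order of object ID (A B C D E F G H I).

Roots: F
Mark F: refs=G A null, marked=F
Mark G: refs=null, marked=F G
Mark A: refs=F null, marked=A F G
Unmarked (collected): B C D E H I

Answer: 1 0 0 0 0 1 1 0 0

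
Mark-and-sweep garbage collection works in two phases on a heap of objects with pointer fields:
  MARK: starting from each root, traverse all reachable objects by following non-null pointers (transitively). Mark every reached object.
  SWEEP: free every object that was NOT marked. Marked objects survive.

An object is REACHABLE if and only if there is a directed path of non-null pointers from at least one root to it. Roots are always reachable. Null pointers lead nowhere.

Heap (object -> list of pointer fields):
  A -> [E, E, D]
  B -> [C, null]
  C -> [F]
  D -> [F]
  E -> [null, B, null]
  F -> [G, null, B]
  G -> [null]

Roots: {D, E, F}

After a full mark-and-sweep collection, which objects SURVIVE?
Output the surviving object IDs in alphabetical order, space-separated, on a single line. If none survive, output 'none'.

Roots: D E F
Mark D: refs=F, marked=D
Mark E: refs=null B null, marked=D E
Mark F: refs=G null B, marked=D E F
Mark B: refs=C null, marked=B D E F
Mark G: refs=null, marked=B D E F G
Mark C: refs=F, marked=B C D E F G
Unmarked (collected): A

Answer: B C D E F G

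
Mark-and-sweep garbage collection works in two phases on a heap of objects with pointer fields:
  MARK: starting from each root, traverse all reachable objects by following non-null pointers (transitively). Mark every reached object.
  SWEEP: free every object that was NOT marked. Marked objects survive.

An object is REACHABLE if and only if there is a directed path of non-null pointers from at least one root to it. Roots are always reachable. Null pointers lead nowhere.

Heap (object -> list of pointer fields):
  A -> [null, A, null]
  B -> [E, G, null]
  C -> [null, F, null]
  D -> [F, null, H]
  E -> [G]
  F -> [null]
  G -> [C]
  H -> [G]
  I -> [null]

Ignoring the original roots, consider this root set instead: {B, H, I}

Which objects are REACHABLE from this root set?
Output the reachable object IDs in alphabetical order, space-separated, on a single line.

Answer: B C E F G H I

Derivation:
Roots: B H I
Mark B: refs=E G null, marked=B
Mark H: refs=G, marked=B H
Mark I: refs=null, marked=B H I
Mark E: refs=G, marked=B E H I
Mark G: refs=C, marked=B E G H I
Mark C: refs=null F null, marked=B C E G H I
Mark F: refs=null, marked=B C E F G H I
Unmarked (collected): A D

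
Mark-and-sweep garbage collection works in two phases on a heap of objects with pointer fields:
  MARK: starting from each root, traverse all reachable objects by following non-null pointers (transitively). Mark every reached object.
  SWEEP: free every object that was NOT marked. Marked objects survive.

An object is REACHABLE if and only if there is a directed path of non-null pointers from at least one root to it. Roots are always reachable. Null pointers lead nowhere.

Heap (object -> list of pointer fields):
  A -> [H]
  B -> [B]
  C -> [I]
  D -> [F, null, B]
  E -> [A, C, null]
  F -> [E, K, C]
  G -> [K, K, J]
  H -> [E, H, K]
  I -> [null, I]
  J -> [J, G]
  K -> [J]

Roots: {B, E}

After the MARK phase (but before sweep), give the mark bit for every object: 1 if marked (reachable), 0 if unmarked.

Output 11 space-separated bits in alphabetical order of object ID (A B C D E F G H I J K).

Answer: 1 1 1 0 1 0 1 1 1 1 1

Derivation:
Roots: B E
Mark B: refs=B, marked=B
Mark E: refs=A C null, marked=B E
Mark A: refs=H, marked=A B E
Mark C: refs=I, marked=A B C E
Mark H: refs=E H K, marked=A B C E H
Mark I: refs=null I, marked=A B C E H I
Mark K: refs=J, marked=A B C E H I K
Mark J: refs=J G, marked=A B C E H I J K
Mark G: refs=K K J, marked=A B C E G H I J K
Unmarked (collected): D F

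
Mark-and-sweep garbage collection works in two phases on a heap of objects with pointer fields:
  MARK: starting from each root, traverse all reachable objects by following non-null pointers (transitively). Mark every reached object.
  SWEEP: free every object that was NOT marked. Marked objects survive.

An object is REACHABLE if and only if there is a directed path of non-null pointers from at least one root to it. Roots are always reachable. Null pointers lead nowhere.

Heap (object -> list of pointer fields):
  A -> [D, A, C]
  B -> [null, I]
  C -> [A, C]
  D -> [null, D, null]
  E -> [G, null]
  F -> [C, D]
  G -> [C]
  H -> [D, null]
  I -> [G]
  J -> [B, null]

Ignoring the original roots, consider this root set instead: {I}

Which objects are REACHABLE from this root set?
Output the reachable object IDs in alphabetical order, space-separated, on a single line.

Answer: A C D G I

Derivation:
Roots: I
Mark I: refs=G, marked=I
Mark G: refs=C, marked=G I
Mark C: refs=A C, marked=C G I
Mark A: refs=D A C, marked=A C G I
Mark D: refs=null D null, marked=A C D G I
Unmarked (collected): B E F H J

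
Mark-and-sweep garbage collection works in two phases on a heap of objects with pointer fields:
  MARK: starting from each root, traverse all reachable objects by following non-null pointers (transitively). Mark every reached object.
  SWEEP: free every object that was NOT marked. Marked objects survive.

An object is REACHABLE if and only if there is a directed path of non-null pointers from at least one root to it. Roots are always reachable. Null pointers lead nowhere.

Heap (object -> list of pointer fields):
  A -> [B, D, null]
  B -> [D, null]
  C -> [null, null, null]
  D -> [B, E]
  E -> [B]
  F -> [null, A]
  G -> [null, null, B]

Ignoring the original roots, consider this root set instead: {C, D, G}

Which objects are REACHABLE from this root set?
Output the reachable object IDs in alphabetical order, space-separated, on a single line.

Roots: C D G
Mark C: refs=null null null, marked=C
Mark D: refs=B E, marked=C D
Mark G: refs=null null B, marked=C D G
Mark B: refs=D null, marked=B C D G
Mark E: refs=B, marked=B C D E G
Unmarked (collected): A F

Answer: B C D E G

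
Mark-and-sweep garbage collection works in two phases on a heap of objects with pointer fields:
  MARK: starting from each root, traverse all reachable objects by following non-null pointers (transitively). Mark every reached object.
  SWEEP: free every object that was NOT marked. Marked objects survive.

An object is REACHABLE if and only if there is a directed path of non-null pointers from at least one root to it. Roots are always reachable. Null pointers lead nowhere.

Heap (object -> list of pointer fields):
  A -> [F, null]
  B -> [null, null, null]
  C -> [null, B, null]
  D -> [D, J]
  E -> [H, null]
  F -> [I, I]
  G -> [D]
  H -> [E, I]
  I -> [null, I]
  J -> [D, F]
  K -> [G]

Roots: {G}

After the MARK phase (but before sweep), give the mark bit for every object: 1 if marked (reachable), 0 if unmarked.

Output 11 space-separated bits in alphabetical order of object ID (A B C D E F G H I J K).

Answer: 0 0 0 1 0 1 1 0 1 1 0

Derivation:
Roots: G
Mark G: refs=D, marked=G
Mark D: refs=D J, marked=D G
Mark J: refs=D F, marked=D G J
Mark F: refs=I I, marked=D F G J
Mark I: refs=null I, marked=D F G I J
Unmarked (collected): A B C E H K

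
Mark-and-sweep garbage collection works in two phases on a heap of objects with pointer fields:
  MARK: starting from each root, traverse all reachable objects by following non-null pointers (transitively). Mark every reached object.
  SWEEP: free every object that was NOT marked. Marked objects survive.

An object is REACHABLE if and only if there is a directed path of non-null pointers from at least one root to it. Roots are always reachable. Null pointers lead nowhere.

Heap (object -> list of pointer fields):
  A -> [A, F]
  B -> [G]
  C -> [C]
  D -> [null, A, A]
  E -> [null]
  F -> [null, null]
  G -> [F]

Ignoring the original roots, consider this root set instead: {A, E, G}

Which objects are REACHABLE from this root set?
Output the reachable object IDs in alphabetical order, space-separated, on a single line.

Answer: A E F G

Derivation:
Roots: A E G
Mark A: refs=A F, marked=A
Mark E: refs=null, marked=A E
Mark G: refs=F, marked=A E G
Mark F: refs=null null, marked=A E F G
Unmarked (collected): B C D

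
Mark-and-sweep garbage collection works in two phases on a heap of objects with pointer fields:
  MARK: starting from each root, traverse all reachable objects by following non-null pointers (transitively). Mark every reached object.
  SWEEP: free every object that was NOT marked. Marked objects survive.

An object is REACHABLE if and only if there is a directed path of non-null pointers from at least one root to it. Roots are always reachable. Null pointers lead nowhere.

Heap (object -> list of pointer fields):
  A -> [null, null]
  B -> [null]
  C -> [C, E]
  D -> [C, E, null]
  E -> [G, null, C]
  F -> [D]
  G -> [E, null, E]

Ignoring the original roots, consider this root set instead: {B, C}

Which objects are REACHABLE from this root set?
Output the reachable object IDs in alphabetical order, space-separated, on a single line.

Answer: B C E G

Derivation:
Roots: B C
Mark B: refs=null, marked=B
Mark C: refs=C E, marked=B C
Mark E: refs=G null C, marked=B C E
Mark G: refs=E null E, marked=B C E G
Unmarked (collected): A D F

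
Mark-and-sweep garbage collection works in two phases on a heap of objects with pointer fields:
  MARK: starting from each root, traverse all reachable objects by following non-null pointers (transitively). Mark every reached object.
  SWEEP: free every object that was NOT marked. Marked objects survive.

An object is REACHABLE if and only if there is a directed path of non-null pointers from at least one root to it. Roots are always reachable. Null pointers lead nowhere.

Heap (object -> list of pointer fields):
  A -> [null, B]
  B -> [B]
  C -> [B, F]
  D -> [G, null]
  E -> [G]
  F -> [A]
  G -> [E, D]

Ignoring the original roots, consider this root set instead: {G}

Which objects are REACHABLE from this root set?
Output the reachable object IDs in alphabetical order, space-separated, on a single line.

Roots: G
Mark G: refs=E D, marked=G
Mark E: refs=G, marked=E G
Mark D: refs=G null, marked=D E G
Unmarked (collected): A B C F

Answer: D E G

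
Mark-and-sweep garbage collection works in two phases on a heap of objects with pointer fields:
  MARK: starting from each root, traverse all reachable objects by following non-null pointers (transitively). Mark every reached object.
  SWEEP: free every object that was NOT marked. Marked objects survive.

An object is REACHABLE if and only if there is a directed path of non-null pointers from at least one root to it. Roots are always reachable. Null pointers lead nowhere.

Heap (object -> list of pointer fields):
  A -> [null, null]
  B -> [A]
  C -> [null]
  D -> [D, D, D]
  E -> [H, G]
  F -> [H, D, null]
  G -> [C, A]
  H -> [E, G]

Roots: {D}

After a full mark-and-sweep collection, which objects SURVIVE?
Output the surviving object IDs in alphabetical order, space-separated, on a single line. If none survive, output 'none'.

Roots: D
Mark D: refs=D D D, marked=D
Unmarked (collected): A B C E F G H

Answer: D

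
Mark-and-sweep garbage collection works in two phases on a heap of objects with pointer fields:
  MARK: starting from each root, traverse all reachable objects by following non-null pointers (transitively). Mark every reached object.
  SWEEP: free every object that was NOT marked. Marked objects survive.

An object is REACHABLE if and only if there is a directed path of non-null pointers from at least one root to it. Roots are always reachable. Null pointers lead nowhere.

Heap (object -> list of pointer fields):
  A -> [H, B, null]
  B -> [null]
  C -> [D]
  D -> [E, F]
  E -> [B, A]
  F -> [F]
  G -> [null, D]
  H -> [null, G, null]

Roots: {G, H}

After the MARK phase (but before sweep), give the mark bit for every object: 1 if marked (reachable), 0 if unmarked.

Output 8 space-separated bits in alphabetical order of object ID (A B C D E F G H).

Answer: 1 1 0 1 1 1 1 1

Derivation:
Roots: G H
Mark G: refs=null D, marked=G
Mark H: refs=null G null, marked=G H
Mark D: refs=E F, marked=D G H
Mark E: refs=B A, marked=D E G H
Mark F: refs=F, marked=D E F G H
Mark B: refs=null, marked=B D E F G H
Mark A: refs=H B null, marked=A B D E F G H
Unmarked (collected): C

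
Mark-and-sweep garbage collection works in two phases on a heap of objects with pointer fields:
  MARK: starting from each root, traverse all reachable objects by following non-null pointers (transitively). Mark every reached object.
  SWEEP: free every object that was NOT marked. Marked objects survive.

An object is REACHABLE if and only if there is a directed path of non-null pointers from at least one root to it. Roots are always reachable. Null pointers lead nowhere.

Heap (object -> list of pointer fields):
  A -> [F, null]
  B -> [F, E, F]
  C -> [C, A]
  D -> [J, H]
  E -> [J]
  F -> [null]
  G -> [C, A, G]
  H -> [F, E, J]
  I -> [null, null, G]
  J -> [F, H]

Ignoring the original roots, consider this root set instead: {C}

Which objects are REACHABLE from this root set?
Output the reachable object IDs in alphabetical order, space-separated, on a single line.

Roots: C
Mark C: refs=C A, marked=C
Mark A: refs=F null, marked=A C
Mark F: refs=null, marked=A C F
Unmarked (collected): B D E G H I J

Answer: A C F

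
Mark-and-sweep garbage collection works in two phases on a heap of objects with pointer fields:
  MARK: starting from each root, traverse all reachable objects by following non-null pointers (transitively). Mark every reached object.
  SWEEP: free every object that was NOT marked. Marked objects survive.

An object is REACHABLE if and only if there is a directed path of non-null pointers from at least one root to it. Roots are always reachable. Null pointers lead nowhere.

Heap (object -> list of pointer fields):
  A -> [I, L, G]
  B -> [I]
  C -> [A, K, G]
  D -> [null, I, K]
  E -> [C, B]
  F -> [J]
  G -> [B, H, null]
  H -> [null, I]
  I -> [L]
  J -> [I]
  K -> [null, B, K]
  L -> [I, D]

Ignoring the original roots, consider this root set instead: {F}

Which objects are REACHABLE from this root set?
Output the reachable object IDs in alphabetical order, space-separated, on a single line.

Roots: F
Mark F: refs=J, marked=F
Mark J: refs=I, marked=F J
Mark I: refs=L, marked=F I J
Mark L: refs=I D, marked=F I J L
Mark D: refs=null I K, marked=D F I J L
Mark K: refs=null B K, marked=D F I J K L
Mark B: refs=I, marked=B D F I J K L
Unmarked (collected): A C E G H

Answer: B D F I J K L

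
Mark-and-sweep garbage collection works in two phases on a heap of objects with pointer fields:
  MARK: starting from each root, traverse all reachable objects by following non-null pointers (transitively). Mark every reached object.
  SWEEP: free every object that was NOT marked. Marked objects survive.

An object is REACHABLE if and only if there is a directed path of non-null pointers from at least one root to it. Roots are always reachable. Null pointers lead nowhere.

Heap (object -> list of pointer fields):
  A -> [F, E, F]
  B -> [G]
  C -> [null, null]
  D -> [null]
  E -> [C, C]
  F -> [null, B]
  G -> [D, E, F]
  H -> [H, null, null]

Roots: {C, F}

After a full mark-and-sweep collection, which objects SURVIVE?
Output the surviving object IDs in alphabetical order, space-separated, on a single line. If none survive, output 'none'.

Roots: C F
Mark C: refs=null null, marked=C
Mark F: refs=null B, marked=C F
Mark B: refs=G, marked=B C F
Mark G: refs=D E F, marked=B C F G
Mark D: refs=null, marked=B C D F G
Mark E: refs=C C, marked=B C D E F G
Unmarked (collected): A H

Answer: B C D E F G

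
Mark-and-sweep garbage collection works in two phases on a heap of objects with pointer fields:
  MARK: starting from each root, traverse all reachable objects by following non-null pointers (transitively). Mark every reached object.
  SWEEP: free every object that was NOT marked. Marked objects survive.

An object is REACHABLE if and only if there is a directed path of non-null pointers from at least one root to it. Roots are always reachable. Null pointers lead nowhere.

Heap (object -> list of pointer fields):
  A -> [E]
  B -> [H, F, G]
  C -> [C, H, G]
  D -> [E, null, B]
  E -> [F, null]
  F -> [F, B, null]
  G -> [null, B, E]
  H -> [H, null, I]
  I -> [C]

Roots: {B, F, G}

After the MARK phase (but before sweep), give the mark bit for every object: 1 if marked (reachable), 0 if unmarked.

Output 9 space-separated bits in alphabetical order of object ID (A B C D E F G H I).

Answer: 0 1 1 0 1 1 1 1 1

Derivation:
Roots: B F G
Mark B: refs=H F G, marked=B
Mark F: refs=F B null, marked=B F
Mark G: refs=null B E, marked=B F G
Mark H: refs=H null I, marked=B F G H
Mark E: refs=F null, marked=B E F G H
Mark I: refs=C, marked=B E F G H I
Mark C: refs=C H G, marked=B C E F G H I
Unmarked (collected): A D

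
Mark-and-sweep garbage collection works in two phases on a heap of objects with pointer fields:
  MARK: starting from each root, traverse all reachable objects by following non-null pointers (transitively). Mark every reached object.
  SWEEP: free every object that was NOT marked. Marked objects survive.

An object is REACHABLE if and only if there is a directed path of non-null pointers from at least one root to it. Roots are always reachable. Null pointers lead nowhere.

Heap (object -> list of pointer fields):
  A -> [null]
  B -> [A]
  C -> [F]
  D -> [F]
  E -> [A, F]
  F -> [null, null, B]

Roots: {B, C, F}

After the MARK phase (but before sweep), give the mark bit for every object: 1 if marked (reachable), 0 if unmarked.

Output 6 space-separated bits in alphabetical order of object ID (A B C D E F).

Answer: 1 1 1 0 0 1

Derivation:
Roots: B C F
Mark B: refs=A, marked=B
Mark C: refs=F, marked=B C
Mark F: refs=null null B, marked=B C F
Mark A: refs=null, marked=A B C F
Unmarked (collected): D E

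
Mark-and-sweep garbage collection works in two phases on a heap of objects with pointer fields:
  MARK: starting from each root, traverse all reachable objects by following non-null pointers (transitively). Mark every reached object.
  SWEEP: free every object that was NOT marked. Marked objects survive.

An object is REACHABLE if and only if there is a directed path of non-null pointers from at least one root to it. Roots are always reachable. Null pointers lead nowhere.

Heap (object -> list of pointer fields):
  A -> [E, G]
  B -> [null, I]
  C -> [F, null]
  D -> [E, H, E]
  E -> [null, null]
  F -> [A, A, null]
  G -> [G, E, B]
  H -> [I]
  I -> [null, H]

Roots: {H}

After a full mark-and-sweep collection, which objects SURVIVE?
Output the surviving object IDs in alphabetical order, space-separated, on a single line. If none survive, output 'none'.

Answer: H I

Derivation:
Roots: H
Mark H: refs=I, marked=H
Mark I: refs=null H, marked=H I
Unmarked (collected): A B C D E F G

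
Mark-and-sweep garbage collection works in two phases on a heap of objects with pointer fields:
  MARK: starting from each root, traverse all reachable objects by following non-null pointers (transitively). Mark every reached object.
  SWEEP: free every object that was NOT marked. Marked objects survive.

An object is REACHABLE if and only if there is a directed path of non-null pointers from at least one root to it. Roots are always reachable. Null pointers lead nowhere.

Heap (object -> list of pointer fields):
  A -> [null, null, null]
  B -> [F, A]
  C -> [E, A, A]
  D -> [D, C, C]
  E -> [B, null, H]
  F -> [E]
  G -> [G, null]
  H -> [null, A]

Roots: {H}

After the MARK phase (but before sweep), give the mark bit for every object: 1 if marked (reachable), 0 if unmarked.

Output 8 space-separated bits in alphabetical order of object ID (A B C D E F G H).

Roots: H
Mark H: refs=null A, marked=H
Mark A: refs=null null null, marked=A H
Unmarked (collected): B C D E F G

Answer: 1 0 0 0 0 0 0 1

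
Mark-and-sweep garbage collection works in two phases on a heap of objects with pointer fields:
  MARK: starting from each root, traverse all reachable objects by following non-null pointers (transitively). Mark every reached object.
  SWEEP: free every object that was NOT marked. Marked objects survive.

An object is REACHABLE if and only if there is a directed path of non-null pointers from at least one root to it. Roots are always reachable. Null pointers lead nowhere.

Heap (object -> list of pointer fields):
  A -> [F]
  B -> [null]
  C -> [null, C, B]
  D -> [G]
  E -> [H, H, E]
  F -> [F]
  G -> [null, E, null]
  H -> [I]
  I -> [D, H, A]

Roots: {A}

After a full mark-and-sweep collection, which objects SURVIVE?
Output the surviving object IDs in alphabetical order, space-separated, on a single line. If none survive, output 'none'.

Answer: A F

Derivation:
Roots: A
Mark A: refs=F, marked=A
Mark F: refs=F, marked=A F
Unmarked (collected): B C D E G H I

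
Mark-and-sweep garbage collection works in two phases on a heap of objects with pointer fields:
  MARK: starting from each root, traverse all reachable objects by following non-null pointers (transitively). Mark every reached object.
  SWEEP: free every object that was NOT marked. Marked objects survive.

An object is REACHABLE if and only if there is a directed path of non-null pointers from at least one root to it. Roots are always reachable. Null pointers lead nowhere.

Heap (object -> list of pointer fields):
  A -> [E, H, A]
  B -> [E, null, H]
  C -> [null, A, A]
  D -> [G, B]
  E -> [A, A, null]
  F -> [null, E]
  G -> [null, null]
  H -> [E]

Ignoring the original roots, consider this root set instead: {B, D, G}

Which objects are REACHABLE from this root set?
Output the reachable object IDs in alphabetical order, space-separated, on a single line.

Answer: A B D E G H

Derivation:
Roots: B D G
Mark B: refs=E null H, marked=B
Mark D: refs=G B, marked=B D
Mark G: refs=null null, marked=B D G
Mark E: refs=A A null, marked=B D E G
Mark H: refs=E, marked=B D E G H
Mark A: refs=E H A, marked=A B D E G H
Unmarked (collected): C F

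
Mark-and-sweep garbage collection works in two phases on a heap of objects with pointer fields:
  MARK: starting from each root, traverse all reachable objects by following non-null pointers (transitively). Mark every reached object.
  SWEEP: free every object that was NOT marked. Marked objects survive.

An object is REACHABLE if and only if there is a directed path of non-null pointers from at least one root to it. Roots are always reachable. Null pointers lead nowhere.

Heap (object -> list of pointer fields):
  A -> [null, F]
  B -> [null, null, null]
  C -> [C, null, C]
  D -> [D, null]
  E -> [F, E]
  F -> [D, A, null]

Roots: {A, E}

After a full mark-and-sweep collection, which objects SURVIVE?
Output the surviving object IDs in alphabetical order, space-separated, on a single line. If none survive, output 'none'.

Roots: A E
Mark A: refs=null F, marked=A
Mark E: refs=F E, marked=A E
Mark F: refs=D A null, marked=A E F
Mark D: refs=D null, marked=A D E F
Unmarked (collected): B C

Answer: A D E F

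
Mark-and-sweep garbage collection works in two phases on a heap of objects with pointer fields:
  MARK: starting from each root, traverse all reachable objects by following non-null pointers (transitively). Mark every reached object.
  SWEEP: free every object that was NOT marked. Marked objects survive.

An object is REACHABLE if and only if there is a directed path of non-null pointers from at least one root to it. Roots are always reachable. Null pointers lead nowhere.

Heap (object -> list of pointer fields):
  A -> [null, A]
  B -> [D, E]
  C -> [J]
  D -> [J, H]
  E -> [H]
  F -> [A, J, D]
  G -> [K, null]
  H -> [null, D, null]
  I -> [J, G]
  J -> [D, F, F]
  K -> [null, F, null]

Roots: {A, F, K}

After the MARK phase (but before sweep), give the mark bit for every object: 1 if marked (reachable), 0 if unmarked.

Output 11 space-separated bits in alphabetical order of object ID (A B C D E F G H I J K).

Answer: 1 0 0 1 0 1 0 1 0 1 1

Derivation:
Roots: A F K
Mark A: refs=null A, marked=A
Mark F: refs=A J D, marked=A F
Mark K: refs=null F null, marked=A F K
Mark J: refs=D F F, marked=A F J K
Mark D: refs=J H, marked=A D F J K
Mark H: refs=null D null, marked=A D F H J K
Unmarked (collected): B C E G I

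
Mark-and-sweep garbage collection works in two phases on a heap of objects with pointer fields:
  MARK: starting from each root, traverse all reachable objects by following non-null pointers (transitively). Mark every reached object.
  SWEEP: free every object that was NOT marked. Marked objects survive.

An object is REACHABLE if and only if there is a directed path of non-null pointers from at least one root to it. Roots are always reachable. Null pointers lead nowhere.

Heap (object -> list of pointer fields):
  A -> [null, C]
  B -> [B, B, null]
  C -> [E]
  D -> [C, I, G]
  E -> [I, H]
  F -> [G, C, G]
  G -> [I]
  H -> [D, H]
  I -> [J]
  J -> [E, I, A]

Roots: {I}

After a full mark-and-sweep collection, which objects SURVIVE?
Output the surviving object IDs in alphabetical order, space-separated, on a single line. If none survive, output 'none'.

Roots: I
Mark I: refs=J, marked=I
Mark J: refs=E I A, marked=I J
Mark E: refs=I H, marked=E I J
Mark A: refs=null C, marked=A E I J
Mark H: refs=D H, marked=A E H I J
Mark C: refs=E, marked=A C E H I J
Mark D: refs=C I G, marked=A C D E H I J
Mark G: refs=I, marked=A C D E G H I J
Unmarked (collected): B F

Answer: A C D E G H I J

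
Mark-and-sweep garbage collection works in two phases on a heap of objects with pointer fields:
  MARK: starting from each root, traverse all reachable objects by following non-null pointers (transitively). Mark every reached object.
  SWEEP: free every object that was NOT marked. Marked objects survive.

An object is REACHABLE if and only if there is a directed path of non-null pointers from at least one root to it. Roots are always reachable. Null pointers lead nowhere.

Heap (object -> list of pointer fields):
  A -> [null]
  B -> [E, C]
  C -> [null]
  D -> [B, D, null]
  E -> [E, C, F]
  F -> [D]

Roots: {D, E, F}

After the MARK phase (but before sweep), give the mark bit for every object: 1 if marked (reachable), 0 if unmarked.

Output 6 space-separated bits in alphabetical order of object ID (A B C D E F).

Answer: 0 1 1 1 1 1

Derivation:
Roots: D E F
Mark D: refs=B D null, marked=D
Mark E: refs=E C F, marked=D E
Mark F: refs=D, marked=D E F
Mark B: refs=E C, marked=B D E F
Mark C: refs=null, marked=B C D E F
Unmarked (collected): A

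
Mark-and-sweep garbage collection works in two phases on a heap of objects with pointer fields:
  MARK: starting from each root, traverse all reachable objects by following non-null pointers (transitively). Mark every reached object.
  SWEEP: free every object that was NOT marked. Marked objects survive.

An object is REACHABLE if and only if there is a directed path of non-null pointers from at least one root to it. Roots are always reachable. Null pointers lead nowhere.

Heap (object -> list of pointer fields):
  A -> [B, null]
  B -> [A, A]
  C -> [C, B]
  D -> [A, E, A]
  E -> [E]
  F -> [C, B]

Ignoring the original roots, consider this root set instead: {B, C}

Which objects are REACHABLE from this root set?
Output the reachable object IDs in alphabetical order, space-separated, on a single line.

Roots: B C
Mark B: refs=A A, marked=B
Mark C: refs=C B, marked=B C
Mark A: refs=B null, marked=A B C
Unmarked (collected): D E F

Answer: A B C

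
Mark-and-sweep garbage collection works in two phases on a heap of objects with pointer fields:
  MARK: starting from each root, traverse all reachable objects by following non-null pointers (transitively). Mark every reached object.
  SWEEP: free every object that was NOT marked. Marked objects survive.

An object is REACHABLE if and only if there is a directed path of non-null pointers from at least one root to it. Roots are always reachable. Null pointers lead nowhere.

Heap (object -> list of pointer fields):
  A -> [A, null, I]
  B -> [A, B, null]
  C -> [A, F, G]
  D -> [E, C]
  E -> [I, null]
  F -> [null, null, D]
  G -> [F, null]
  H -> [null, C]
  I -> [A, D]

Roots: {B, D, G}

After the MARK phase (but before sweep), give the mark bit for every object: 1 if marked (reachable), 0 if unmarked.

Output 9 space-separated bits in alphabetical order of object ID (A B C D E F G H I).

Roots: B D G
Mark B: refs=A B null, marked=B
Mark D: refs=E C, marked=B D
Mark G: refs=F null, marked=B D G
Mark A: refs=A null I, marked=A B D G
Mark E: refs=I null, marked=A B D E G
Mark C: refs=A F G, marked=A B C D E G
Mark F: refs=null null D, marked=A B C D E F G
Mark I: refs=A D, marked=A B C D E F G I
Unmarked (collected): H

Answer: 1 1 1 1 1 1 1 0 1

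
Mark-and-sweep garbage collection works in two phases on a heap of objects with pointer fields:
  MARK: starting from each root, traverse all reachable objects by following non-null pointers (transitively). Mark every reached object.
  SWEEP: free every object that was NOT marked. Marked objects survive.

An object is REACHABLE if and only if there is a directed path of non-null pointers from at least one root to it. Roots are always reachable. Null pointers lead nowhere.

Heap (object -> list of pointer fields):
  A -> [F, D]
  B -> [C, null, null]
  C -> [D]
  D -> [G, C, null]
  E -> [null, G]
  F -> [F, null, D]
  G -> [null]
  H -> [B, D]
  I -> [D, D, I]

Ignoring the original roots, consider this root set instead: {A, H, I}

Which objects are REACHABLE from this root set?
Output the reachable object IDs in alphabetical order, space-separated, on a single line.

Answer: A B C D F G H I

Derivation:
Roots: A H I
Mark A: refs=F D, marked=A
Mark H: refs=B D, marked=A H
Mark I: refs=D D I, marked=A H I
Mark F: refs=F null D, marked=A F H I
Mark D: refs=G C null, marked=A D F H I
Mark B: refs=C null null, marked=A B D F H I
Mark G: refs=null, marked=A B D F G H I
Mark C: refs=D, marked=A B C D F G H I
Unmarked (collected): E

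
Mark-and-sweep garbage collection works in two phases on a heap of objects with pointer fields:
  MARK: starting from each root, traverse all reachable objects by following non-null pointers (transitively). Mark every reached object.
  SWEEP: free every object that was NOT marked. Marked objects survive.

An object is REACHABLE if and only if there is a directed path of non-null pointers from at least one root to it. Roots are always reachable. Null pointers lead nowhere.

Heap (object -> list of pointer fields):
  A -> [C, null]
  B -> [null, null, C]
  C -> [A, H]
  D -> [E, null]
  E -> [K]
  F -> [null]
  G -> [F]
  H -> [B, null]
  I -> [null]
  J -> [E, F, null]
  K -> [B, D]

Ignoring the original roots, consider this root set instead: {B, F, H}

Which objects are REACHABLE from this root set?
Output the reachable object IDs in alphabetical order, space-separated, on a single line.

Roots: B F H
Mark B: refs=null null C, marked=B
Mark F: refs=null, marked=B F
Mark H: refs=B null, marked=B F H
Mark C: refs=A H, marked=B C F H
Mark A: refs=C null, marked=A B C F H
Unmarked (collected): D E G I J K

Answer: A B C F H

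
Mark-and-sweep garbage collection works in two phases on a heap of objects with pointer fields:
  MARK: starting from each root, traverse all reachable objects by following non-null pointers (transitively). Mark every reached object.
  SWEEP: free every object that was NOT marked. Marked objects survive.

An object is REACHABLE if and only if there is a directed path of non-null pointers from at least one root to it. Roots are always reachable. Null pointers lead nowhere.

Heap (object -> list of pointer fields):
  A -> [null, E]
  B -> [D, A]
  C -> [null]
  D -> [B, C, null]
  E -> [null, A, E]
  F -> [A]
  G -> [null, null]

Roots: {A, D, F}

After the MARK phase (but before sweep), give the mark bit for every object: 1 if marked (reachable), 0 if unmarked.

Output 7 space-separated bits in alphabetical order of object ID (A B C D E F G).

Answer: 1 1 1 1 1 1 0

Derivation:
Roots: A D F
Mark A: refs=null E, marked=A
Mark D: refs=B C null, marked=A D
Mark F: refs=A, marked=A D F
Mark E: refs=null A E, marked=A D E F
Mark B: refs=D A, marked=A B D E F
Mark C: refs=null, marked=A B C D E F
Unmarked (collected): G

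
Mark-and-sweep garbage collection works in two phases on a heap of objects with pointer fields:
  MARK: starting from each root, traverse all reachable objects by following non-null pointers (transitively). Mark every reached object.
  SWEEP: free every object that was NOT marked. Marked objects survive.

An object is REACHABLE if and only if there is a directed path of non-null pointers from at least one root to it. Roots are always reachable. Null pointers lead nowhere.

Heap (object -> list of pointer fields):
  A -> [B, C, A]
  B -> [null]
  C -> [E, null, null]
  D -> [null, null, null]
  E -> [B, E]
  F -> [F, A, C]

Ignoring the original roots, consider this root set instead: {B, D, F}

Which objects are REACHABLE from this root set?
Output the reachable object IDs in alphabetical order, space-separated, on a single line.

Answer: A B C D E F

Derivation:
Roots: B D F
Mark B: refs=null, marked=B
Mark D: refs=null null null, marked=B D
Mark F: refs=F A C, marked=B D F
Mark A: refs=B C A, marked=A B D F
Mark C: refs=E null null, marked=A B C D F
Mark E: refs=B E, marked=A B C D E F
Unmarked (collected): (none)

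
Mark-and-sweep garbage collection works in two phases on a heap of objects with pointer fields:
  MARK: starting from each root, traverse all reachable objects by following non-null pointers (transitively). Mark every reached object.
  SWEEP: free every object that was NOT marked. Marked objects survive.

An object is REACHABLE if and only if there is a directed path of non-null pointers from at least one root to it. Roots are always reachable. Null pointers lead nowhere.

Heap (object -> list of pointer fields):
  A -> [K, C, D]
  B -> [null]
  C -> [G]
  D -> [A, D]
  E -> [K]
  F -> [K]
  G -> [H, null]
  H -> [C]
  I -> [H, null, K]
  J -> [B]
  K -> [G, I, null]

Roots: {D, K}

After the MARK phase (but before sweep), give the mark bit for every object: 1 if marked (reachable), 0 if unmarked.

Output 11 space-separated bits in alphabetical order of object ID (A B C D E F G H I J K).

Roots: D K
Mark D: refs=A D, marked=D
Mark K: refs=G I null, marked=D K
Mark A: refs=K C D, marked=A D K
Mark G: refs=H null, marked=A D G K
Mark I: refs=H null K, marked=A D G I K
Mark C: refs=G, marked=A C D G I K
Mark H: refs=C, marked=A C D G H I K
Unmarked (collected): B E F J

Answer: 1 0 1 1 0 0 1 1 1 0 1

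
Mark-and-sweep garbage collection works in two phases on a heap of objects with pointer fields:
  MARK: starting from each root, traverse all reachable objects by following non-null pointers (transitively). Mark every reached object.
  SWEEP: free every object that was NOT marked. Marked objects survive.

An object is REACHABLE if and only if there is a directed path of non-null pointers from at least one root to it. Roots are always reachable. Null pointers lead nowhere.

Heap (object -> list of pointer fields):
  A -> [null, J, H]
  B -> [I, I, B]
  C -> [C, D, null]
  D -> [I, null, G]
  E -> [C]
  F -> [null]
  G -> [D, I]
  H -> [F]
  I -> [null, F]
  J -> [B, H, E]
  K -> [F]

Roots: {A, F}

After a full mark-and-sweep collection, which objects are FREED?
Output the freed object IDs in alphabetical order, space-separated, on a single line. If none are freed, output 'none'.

Answer: K

Derivation:
Roots: A F
Mark A: refs=null J H, marked=A
Mark F: refs=null, marked=A F
Mark J: refs=B H E, marked=A F J
Mark H: refs=F, marked=A F H J
Mark B: refs=I I B, marked=A B F H J
Mark E: refs=C, marked=A B E F H J
Mark I: refs=null F, marked=A B E F H I J
Mark C: refs=C D null, marked=A B C E F H I J
Mark D: refs=I null G, marked=A B C D E F H I J
Mark G: refs=D I, marked=A B C D E F G H I J
Unmarked (collected): K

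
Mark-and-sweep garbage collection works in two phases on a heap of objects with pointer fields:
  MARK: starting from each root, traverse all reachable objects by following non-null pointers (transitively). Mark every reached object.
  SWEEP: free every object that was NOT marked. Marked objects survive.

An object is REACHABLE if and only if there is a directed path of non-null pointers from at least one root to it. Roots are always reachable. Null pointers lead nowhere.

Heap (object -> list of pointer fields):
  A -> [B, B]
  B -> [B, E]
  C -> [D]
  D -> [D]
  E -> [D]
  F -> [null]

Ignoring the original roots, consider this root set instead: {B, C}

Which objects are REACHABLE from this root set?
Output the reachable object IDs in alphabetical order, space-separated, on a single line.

Roots: B C
Mark B: refs=B E, marked=B
Mark C: refs=D, marked=B C
Mark E: refs=D, marked=B C E
Mark D: refs=D, marked=B C D E
Unmarked (collected): A F

Answer: B C D E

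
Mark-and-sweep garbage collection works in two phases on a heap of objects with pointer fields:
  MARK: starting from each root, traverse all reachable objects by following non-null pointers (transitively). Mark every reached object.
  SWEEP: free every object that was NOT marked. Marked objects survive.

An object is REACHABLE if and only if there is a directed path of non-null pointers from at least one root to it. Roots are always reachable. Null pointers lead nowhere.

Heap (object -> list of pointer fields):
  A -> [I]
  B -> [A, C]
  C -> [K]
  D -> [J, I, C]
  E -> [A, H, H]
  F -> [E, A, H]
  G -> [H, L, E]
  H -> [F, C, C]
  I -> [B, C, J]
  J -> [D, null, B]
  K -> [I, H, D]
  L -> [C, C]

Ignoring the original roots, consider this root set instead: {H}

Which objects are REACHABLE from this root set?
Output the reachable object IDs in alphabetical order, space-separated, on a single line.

Answer: A B C D E F H I J K

Derivation:
Roots: H
Mark H: refs=F C C, marked=H
Mark F: refs=E A H, marked=F H
Mark C: refs=K, marked=C F H
Mark E: refs=A H H, marked=C E F H
Mark A: refs=I, marked=A C E F H
Mark K: refs=I H D, marked=A C E F H K
Mark I: refs=B C J, marked=A C E F H I K
Mark D: refs=J I C, marked=A C D E F H I K
Mark B: refs=A C, marked=A B C D E F H I K
Mark J: refs=D null B, marked=A B C D E F H I J K
Unmarked (collected): G L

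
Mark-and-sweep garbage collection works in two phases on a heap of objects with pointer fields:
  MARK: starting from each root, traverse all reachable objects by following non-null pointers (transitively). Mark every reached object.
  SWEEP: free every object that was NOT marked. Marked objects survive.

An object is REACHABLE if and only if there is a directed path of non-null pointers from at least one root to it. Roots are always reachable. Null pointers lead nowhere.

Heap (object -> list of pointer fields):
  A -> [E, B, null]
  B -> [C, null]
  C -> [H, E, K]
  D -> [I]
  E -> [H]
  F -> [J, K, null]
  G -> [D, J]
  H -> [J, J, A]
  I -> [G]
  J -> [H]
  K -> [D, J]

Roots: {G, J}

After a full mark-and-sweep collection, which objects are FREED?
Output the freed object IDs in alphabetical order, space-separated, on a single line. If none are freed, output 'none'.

Roots: G J
Mark G: refs=D J, marked=G
Mark J: refs=H, marked=G J
Mark D: refs=I, marked=D G J
Mark H: refs=J J A, marked=D G H J
Mark I: refs=G, marked=D G H I J
Mark A: refs=E B null, marked=A D G H I J
Mark E: refs=H, marked=A D E G H I J
Mark B: refs=C null, marked=A B D E G H I J
Mark C: refs=H E K, marked=A B C D E G H I J
Mark K: refs=D J, marked=A B C D E G H I J K
Unmarked (collected): F

Answer: F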